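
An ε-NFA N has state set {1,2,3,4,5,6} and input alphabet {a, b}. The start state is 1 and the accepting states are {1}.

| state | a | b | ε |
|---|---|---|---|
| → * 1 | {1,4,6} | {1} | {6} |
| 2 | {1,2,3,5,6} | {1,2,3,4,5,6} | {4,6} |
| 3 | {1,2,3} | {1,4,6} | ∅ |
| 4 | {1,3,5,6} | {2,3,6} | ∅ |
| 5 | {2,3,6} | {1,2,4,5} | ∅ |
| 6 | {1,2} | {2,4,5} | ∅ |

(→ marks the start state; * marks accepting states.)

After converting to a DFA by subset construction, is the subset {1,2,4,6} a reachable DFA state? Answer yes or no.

yes

Start state of the DFA: {1,6} (ε-closure of the NFA start).
{1,6} --a--> {1,2,4,6}  [new]
{1,6} --b--> {1,2,4,5,6}  [new]
{1,2,4,6} --a--> {1,2,3,4,5,6}  [new]
{1,2,4,6} --b--> {1,2,3,4,5,6}  [seen]
{1,2,4,5,6} --a--> {1,2,3,4,5,6}  [seen]
{1,2,4,5,6} --b--> {1,2,3,4,5,6}  [seen]
{1,2,3,4,5,6} --a--> {1,2,3,4,5,6}  [seen]
{1,2,3,4,5,6} --b--> {1,2,3,4,5,6}  [seen]
Reachable DFA states: {1,6}, {1,2,4,6}, {1,2,4,5,6}, {1,2,3,4,5,6}.
{1,2,4,6} is among them.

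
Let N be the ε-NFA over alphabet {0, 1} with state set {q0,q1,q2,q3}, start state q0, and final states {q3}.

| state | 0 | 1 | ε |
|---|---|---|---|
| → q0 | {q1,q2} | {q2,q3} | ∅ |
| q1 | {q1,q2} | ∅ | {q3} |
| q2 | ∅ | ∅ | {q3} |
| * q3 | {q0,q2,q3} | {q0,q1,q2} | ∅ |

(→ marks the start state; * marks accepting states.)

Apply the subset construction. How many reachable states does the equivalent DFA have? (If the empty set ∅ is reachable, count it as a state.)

5

Start state of the DFA: {q0} (ε-closure of the NFA start).
{q0} --0--> {q1,q2,q3}  [new]
{q0} --1--> {q2,q3}  [new]
{q1,q2,q3} --0--> {q0,q1,q2,q3}  [new]
{q1,q2,q3} --1--> {q0,q1,q2,q3}  [seen]
{q2,q3} --0--> {q0,q2,q3}  [new]
{q2,q3} --1--> {q0,q1,q2,q3}  [seen]
{q0,q1,q2,q3} --0--> {q0,q1,q2,q3}  [seen]
{q0,q1,q2,q3} --1--> {q0,q1,q2,q3}  [seen]
{q0,q2,q3} --0--> {q0,q1,q2,q3}  [seen]
{q0,q2,q3} --1--> {q0,q1,q2,q3}  [seen]
Reachable DFA states: {q0}, {q1,q2,q3}, {q2,q3}, {q0,q1,q2,q3}, {q0,q2,q3}.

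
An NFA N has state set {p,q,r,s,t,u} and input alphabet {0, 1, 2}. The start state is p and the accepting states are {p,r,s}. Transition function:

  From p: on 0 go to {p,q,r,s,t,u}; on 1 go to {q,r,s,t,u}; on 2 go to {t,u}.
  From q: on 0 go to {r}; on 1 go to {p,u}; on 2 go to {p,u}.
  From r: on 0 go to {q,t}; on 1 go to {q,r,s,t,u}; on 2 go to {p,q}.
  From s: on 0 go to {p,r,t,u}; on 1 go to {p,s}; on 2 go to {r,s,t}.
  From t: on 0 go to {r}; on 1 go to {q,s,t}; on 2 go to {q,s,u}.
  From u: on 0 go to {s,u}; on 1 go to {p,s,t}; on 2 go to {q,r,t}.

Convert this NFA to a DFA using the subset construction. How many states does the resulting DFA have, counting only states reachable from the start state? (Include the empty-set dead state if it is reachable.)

Start state of the DFA: {p}.
{p} --0--> {p,q,r,s,t,u}  [new]
{p} --1--> {q,r,s,t,u}  [new]
{p} --2--> {t,u}  [new]
{p,q,r,s,t,u} --0--> {p,q,r,s,t,u}  [seen]
{p,q,r,s,t,u} --1--> {p,q,r,s,t,u}  [seen]
{p,q,r,s,t,u} --2--> {p,q,r,s,t,u}  [seen]
{q,r,s,t,u} --0--> {p,q,r,s,t,u}  [seen]
{q,r,s,t,u} --1--> {p,q,r,s,t,u}  [seen]
{q,r,s,t,u} --2--> {p,q,r,s,t,u}  [seen]
{t,u} --0--> {r,s,u}  [new]
{t,u} --1--> {p,q,s,t}  [new]
{t,u} --2--> {q,r,s,t,u}  [seen]
{r,s,u} --0--> {p,q,r,s,t,u}  [seen]
{r,s,u} --1--> {p,q,r,s,t,u}  [seen]
{r,s,u} --2--> {p,q,r,s,t}  [new]
{p,q,s,t} --0--> {p,q,r,s,t,u}  [seen]
{p,q,s,t} --1--> {p,q,r,s,t,u}  [seen]
{p,q,s,t} --2--> {p,q,r,s,t,u}  [seen]
{p,q,r,s,t} --0--> {p,q,r,s,t,u}  [seen]
{p,q,r,s,t} --1--> {p,q,r,s,t,u}  [seen]
{p,q,r,s,t} --2--> {p,q,r,s,t,u}  [seen]
Reachable DFA states: {p}, {p,q,r,s,t,u}, {q,r,s,t,u}, {t,u}, {r,s,u}, {p,q,s,t}, {p,q,r,s,t}.

7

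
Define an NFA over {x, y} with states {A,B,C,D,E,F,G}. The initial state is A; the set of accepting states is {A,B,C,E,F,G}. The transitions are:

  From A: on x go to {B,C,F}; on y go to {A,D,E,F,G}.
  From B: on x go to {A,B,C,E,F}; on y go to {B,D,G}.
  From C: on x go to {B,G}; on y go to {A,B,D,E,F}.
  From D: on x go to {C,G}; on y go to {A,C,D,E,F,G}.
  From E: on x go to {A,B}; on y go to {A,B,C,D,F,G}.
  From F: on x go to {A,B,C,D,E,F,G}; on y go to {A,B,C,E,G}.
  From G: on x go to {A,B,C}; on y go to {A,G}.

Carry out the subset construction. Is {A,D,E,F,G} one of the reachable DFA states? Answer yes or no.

Start state of the DFA: {A}.
{A} --x--> {B,C,F}  [new]
{A} --y--> {A,D,E,F,G}  [new]
{B,C,F} --x--> {A,B,C,D,E,F,G}  [new]
{B,C,F} --y--> {A,B,C,D,E,F,G}  [seen]
{A,D,E,F,G} --x--> {A,B,C,D,E,F,G}  [seen]
{A,D,E,F,G} --y--> {A,B,C,D,E,F,G}  [seen]
{A,B,C,D,E,F,G} --x--> {A,B,C,D,E,F,G}  [seen]
{A,B,C,D,E,F,G} --y--> {A,B,C,D,E,F,G}  [seen]
Reachable DFA states: {A}, {B,C,F}, {A,D,E,F,G}, {A,B,C,D,E,F,G}.
{A,D,E,F,G} is among them.

yes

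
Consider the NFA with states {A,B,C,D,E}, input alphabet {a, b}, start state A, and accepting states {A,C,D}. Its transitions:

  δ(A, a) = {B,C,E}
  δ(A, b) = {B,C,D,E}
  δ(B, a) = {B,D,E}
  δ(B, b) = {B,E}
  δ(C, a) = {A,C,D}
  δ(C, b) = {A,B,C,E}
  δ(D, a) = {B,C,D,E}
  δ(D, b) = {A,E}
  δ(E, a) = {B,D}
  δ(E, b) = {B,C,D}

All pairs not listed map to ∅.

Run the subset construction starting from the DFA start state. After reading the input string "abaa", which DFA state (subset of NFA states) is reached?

Start: {A}.
δ(A,a) = {B,C,E}.
Union: {B,C,E}.
After a: {B,C,E}.
δ(B,b) = {B,E}; δ(C,b) = {A,B,C,E}; δ(E,b) = {B,C,D}.
Union: {A,B,C,D,E}.
After b: {A,B,C,D,E}.
δ(A,a) = {B,C,E}; δ(B,a) = {B,D,E}; δ(C,a) = {A,C,D}; δ(D,a) = {B,C,D,E}; δ(E,a) = {B,D}.
Union: {A,B,C,D,E}.
After a: {A,B,C,D,E}.
δ(A,a) = {B,C,E}; δ(B,a) = {B,D,E}; δ(C,a) = {A,C,D}; δ(D,a) = {B,C,D,E}; δ(E,a) = {B,D}.
Union: {A,B,C,D,E}.
After a: {A,B,C,D,E}.

{A,B,C,D,E}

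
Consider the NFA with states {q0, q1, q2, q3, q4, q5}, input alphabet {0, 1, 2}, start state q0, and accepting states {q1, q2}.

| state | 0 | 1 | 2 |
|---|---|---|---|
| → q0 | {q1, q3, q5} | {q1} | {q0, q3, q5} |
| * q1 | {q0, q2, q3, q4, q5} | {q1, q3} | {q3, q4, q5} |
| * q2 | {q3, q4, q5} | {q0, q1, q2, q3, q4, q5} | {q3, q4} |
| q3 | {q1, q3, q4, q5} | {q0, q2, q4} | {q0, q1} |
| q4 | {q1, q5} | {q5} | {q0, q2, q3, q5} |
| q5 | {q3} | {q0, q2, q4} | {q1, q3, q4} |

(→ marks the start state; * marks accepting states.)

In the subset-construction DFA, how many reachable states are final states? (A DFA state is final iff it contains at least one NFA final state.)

Start state of the DFA: {q0}.
{q0} --0--> {q1, q3, q5}  [new]
{q0} --1--> {q1}  [new]
{q0} --2--> {q0, q3, q5}  [new]
{q1, q3, q5} --0--> {q0, q1, q2, q3, q4, q5}  [new]
{q1, q3, q5} --1--> {q0, q1, q2, q3, q4}  [new]
{q1, q3, q5} --2--> {q0, q1, q3, q4, q5}  [new]
{q1} --0--> {q0, q2, q3, q4, q5}  [new]
{q1} --1--> {q1, q3}  [new]
{q1} --2--> {q3, q4, q5}  [new]
{q0, q3, q5} --0--> {q1, q3, q4, q5}  [new]
{q0, q3, q5} --1--> {q0, q1, q2, q4}  [new]
{q0, q3, q5} --2--> {q0, q1, q3, q4, q5}  [seen]
{q0, q1, q2, q3, q4, q5} --0--> {q0, q1, q2, q3, q4, q5}  [seen]
{q0, q1, q2, q3, q4, q5} --1--> {q0, q1, q2, q3, q4, q5}  [seen]
{q0, q1, q2, q3, q4, q5} --2--> {q0, q1, q2, q3, q4, q5}  [seen]
{q0, q1, q2, q3, q4} --0--> {q0, q1, q2, q3, q4, q5}  [seen]
{q0, q1, q2, q3, q4} --1--> {q0, q1, q2, q3, q4, q5}  [seen]
{q0, q1, q2, q3, q4} --2--> {q0, q1, q2, q3, q4, q5}  [seen]
{q0, q1, q3, q4, q5} --0--> {q0, q1, q2, q3, q4, q5}  [seen]
{q0, q1, q3, q4, q5} --1--> {q0, q1, q2, q3, q4, q5}  [seen]
{q0, q1, q3, q4, q5} --2--> {q0, q1, q2, q3, q4, q5}  [seen]
{q0, q2, q3, q4, q5} --0--> {q1, q3, q4, q5}  [seen]
{q0, q2, q3, q4, q5} --1--> {q0, q1, q2, q3, q4, q5}  [seen]
{q0, q2, q3, q4, q5} --2--> {q0, q1, q2, q3, q4, q5}  [seen]
{q1, q3} --0--> {q0, q1, q2, q3, q4, q5}  [seen]
{q1, q3} --1--> {q0, q1, q2, q3, q4}  [seen]
{q1, q3} --2--> {q0, q1, q3, q4, q5}  [seen]
{q3, q4, q5} --0--> {q1, q3, q4, q5}  [seen]
{q3, q4, q5} --1--> {q0, q2, q4, q5}  [new]
{q3, q4, q5} --2--> {q0, q1, q2, q3, q4, q5}  [seen]
{q1, q3, q4, q5} --0--> {q0, q1, q2, q3, q4, q5}  [seen]
{q1, q3, q4, q5} --1--> {q0, q1, q2, q3, q4, q5}  [seen]
{q1, q3, q4, q5} --2--> {q0, q1, q2, q3, q4, q5}  [seen]
{q0, q1, q2, q4} --0--> {q0, q1, q2, q3, q4, q5}  [seen]
{q0, q1, q2, q4} --1--> {q0, q1, q2, q3, q4, q5}  [seen]
{q0, q1, q2, q4} --2--> {q0, q2, q3, q4, q5}  [seen]
{q0, q2, q4, q5} --0--> {q1, q3, q4, q5}  [seen]
{q0, q2, q4, q5} --1--> {q0, q1, q2, q3, q4, q5}  [seen]
{q0, q2, q4, q5} --2--> {q0, q1, q2, q3, q4, q5}  [seen]
Reachable DFA states: {q0}, {q1, q3, q5}, {q1}, {q0, q3, q5}, {q0, q1, q2, q3, q4, q5}, {q0, q1, q2, q3, q4}, {q0, q1, q3, q4, q5}, {q0, q2, q3, q4, q5}, {q1, q3}, {q3, q4, q5}, {q1, q3, q4, q5}, {q0, q1, q2, q4}, {q0, q2, q4, q5}.
Accepting DFA states (contain an NFA accepting state): {q1, q3, q5}, {q1}, {q0, q1, q2, q3, q4, q5}, {q0, q1, q2, q3, q4}, {q0, q1, q3, q4, q5}, {q0, q2, q3, q4, q5}, {q1, q3}, {q1, q3, q4, q5}, {q0, q1, q2, q4}, {q0, q2, q4, q5}.

10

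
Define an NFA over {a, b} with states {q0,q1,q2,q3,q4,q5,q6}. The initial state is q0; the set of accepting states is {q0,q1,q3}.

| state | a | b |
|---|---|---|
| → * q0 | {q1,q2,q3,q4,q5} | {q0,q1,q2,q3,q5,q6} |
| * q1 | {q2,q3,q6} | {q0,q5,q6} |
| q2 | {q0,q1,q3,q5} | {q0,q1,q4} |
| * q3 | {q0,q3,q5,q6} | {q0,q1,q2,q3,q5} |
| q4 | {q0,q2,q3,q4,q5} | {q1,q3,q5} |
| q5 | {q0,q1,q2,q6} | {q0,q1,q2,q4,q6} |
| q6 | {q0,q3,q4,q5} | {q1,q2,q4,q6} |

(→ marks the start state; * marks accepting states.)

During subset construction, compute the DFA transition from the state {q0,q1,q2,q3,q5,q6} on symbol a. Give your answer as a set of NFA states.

δ(q0,a) = {q1,q2,q3,q4,q5}; δ(q1,a) = {q2,q3,q6}; δ(q2,a) = {q0,q1,q3,q5}; δ(q3,a) = {q0,q3,q5,q6}; δ(q5,a) = {q0,q1,q2,q6}; δ(q6,a) = {q0,q3,q4,q5}.
Union: {q0,q1,q2,q3,q4,q5,q6}.

{q0,q1,q2,q3,q4,q5,q6}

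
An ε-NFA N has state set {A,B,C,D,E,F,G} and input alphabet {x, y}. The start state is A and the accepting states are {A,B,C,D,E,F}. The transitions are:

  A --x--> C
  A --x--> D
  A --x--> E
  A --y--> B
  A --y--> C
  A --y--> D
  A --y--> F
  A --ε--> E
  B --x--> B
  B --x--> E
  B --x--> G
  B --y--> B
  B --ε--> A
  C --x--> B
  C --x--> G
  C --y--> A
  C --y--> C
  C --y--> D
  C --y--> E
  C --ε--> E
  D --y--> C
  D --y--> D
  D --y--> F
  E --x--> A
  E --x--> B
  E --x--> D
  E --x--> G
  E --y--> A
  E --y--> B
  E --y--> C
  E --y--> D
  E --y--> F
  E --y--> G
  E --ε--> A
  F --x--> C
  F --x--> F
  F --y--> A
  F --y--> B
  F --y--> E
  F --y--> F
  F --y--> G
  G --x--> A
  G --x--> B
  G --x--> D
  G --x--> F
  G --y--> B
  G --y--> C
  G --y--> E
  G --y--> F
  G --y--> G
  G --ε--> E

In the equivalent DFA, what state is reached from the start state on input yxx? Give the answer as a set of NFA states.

Start: {A,E}.
δ(A,y) = {B,C,D,F}; δ(E,y) = {A,B,C,D,F,G}.
Union: {A,B,C,D,F,G}.
ε-closure gives {A,B,C,D,E,F,G}.
After y: {A,B,C,D,E,F,G}.
δ(A,x) = {C,D,E}; δ(B,x) = {B,E,G}; δ(C,x) = {B,G}; δ(D,x) = ∅; δ(E,x) = {A,B,D,G}; δ(F,x) = {C,F}; δ(G,x) = {A,B,D,F}.
Union: {A,B,C,D,E,F,G}.
After x: {A,B,C,D,E,F,G}.
δ(A,x) = {C,D,E}; δ(B,x) = {B,E,G}; δ(C,x) = {B,G}; δ(D,x) = ∅; δ(E,x) = {A,B,D,G}; δ(F,x) = {C,F}; δ(G,x) = {A,B,D,F}.
Union: {A,B,C,D,E,F,G}.
After x: {A,B,C,D,E,F,G}.

{A,B,C,D,E,F,G}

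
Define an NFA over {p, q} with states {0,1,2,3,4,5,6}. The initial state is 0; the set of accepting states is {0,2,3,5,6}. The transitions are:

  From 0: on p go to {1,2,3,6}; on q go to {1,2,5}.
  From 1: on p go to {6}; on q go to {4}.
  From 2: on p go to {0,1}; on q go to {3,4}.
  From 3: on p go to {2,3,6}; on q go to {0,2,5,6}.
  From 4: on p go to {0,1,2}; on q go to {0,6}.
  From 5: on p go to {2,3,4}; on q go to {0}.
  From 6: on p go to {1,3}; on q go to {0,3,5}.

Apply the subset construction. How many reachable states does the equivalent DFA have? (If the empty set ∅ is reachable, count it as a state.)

Start state of the DFA: {0}.
{0} --p--> {1,2,3,6}  [new]
{0} --q--> {1,2,5}  [new]
{1,2,3,6} --p--> {0,1,2,3,6}  [new]
{1,2,3,6} --q--> {0,2,3,4,5,6}  [new]
{1,2,5} --p--> {0,1,2,3,4,6}  [new]
{1,2,5} --q--> {0,3,4}  [new]
{0,1,2,3,6} --p--> {0,1,2,3,6}  [seen]
{0,1,2,3,6} --q--> {0,1,2,3,4,5,6}  [new]
{0,2,3,4,5,6} --p--> {0,1,2,3,4,6}  [seen]
{0,2,3,4,5,6} --q--> {0,1,2,3,4,5,6}  [seen]
{0,1,2,3,4,6} --p--> {0,1,2,3,6}  [seen]
{0,1,2,3,4,6} --q--> {0,1,2,3,4,5,6}  [seen]
{0,3,4} --p--> {0,1,2,3,6}  [seen]
{0,3,4} --q--> {0,1,2,5,6}  [new]
{0,1,2,3,4,5,6} --p--> {0,1,2,3,4,6}  [seen]
{0,1,2,3,4,5,6} --q--> {0,1,2,3,4,5,6}  [seen]
{0,1,2,5,6} --p--> {0,1,2,3,4,6}  [seen]
{0,1,2,5,6} --q--> {0,1,2,3,4,5}  [new]
{0,1,2,3,4,5} --p--> {0,1,2,3,4,6}  [seen]
{0,1,2,3,4,5} --q--> {0,1,2,3,4,5,6}  [seen]
Reachable DFA states: {0}, {1,2,3,6}, {1,2,5}, {0,1,2,3,6}, {0,2,3,4,5,6}, {0,1,2,3,4,6}, {0,3,4}, {0,1,2,3,4,5,6}, {0,1,2,5,6}, {0,1,2,3,4,5}.

10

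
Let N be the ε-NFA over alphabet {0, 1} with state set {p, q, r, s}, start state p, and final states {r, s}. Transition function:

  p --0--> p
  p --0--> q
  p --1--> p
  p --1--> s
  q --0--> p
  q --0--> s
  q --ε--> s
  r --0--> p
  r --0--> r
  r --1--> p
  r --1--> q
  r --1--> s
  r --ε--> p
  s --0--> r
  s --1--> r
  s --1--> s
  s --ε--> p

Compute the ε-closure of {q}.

{p, q, s}

Begin with {q}.
q →ε {s}; add s.
s →ε {p}; add p.
ε-closure = {p, q, s}.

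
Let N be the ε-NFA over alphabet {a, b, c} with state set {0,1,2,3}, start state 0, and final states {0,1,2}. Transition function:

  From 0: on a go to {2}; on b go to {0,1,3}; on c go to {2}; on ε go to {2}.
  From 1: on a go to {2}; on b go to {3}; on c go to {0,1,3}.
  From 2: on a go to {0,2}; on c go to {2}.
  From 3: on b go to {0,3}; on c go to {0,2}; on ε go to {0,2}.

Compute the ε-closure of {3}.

{0,2,3}

Begin with {3}.
3 →ε {0,2}; add 0, 2.
ε-closure = {0,2,3}.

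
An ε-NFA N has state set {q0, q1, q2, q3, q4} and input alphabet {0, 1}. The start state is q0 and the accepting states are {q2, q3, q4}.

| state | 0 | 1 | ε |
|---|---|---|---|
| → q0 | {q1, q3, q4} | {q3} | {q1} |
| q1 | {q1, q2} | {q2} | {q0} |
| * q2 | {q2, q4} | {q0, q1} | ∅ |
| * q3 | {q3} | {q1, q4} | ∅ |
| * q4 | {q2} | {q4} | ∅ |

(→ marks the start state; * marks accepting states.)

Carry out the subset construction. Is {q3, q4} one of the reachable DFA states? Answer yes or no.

no

Start state of the DFA: {q0, q1} (ε-closure of the NFA start).
{q0, q1} --0--> {q0, q1, q2, q3, q4}  [new]
{q0, q1} --1--> {q2, q3}  [new]
{q0, q1, q2, q3, q4} --0--> {q0, q1, q2, q3, q4}  [seen]
{q0, q1, q2, q3, q4} --1--> {q0, q1, q2, q3, q4}  [seen]
{q2, q3} --0--> {q2, q3, q4}  [new]
{q2, q3} --1--> {q0, q1, q4}  [new]
{q2, q3, q4} --0--> {q2, q3, q4}  [seen]
{q2, q3, q4} --1--> {q0, q1, q4}  [seen]
{q0, q1, q4} --0--> {q0, q1, q2, q3, q4}  [seen]
{q0, q1, q4} --1--> {q2, q3, q4}  [seen]
Reachable DFA states: {q0, q1}, {q0, q1, q2, q3, q4}, {q2, q3}, {q2, q3, q4}, {q0, q1, q4}.
{q3, q4} is not among them.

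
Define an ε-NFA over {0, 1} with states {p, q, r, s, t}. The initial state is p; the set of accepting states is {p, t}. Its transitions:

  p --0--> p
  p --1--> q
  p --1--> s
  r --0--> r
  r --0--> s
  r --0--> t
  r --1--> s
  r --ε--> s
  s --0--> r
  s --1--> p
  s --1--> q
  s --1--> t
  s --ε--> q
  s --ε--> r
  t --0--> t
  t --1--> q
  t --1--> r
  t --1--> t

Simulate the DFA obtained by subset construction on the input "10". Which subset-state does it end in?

Start: {p}.
δ(p,1) = {q, s}.
Union: {q, s}.
ε-closure gives {q, r, s}.
After 1: {q, r, s}.
δ(q,0) = ∅; δ(r,0) = {r, s, t}; δ(s,0) = {r}.
Union: {r, s, t}.
ε-closure gives {q, r, s, t}.
After 0: {q, r, s, t}.

{q, r, s, t}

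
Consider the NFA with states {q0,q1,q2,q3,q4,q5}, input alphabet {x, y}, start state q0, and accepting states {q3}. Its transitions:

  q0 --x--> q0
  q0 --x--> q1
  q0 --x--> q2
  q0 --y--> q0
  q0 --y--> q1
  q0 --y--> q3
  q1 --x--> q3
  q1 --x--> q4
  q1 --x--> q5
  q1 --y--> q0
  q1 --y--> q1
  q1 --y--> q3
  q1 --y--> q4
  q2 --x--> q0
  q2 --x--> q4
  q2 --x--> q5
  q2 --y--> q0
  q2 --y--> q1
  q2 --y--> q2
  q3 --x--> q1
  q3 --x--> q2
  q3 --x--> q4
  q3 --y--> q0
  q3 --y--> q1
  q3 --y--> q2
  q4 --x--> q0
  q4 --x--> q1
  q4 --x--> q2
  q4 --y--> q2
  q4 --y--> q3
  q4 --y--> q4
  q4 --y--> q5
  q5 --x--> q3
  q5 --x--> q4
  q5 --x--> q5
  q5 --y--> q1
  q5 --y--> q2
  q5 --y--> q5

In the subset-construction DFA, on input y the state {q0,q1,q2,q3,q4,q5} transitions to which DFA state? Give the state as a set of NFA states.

δ(q0,y) = {q0,q1,q3}; δ(q1,y) = {q0,q1,q3,q4}; δ(q2,y) = {q0,q1,q2}; δ(q3,y) = {q0,q1,q2}; δ(q4,y) = {q2,q3,q4,q5}; δ(q5,y) = {q1,q2,q5}.
Union: {q0,q1,q2,q3,q4,q5}.

{q0,q1,q2,q3,q4,q5}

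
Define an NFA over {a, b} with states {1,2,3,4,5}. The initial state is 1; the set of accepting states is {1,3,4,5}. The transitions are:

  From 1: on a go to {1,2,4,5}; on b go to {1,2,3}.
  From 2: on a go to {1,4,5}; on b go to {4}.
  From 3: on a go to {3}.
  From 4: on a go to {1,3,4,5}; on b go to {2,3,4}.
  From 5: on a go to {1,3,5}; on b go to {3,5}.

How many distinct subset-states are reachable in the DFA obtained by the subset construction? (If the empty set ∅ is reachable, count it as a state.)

Start state of the DFA: {1}.
{1} --a--> {1,2,4,5}  [new]
{1} --b--> {1,2,3}  [new]
{1,2,4,5} --a--> {1,2,3,4,5}  [new]
{1,2,4,5} --b--> {1,2,3,4,5}  [seen]
{1,2,3} --a--> {1,2,3,4,5}  [seen]
{1,2,3} --b--> {1,2,3,4}  [new]
{1,2,3,4,5} --a--> {1,2,3,4,5}  [seen]
{1,2,3,4,5} --b--> {1,2,3,4,5}  [seen]
{1,2,3,4} --a--> {1,2,3,4,5}  [seen]
{1,2,3,4} --b--> {1,2,3,4}  [seen]
Reachable DFA states: {1}, {1,2,4,5}, {1,2,3}, {1,2,3,4,5}, {1,2,3,4}.

5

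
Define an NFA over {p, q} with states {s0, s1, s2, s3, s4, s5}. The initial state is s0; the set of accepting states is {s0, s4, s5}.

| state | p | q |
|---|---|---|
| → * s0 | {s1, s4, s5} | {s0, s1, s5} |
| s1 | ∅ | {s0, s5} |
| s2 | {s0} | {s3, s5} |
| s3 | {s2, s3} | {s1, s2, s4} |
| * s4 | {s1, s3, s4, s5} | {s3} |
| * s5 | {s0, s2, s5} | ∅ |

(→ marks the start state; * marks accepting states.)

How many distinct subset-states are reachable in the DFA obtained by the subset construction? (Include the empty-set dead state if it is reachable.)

7

Start state of the DFA: {s0}.
{s0} --p--> {s1, s4, s5}  [new]
{s0} --q--> {s0, s1, s5}  [new]
{s1, s4, s5} --p--> {s0, s1, s2, s3, s4, s5}  [new]
{s1, s4, s5} --q--> {s0, s3, s5}  [new]
{s0, s1, s5} --p--> {s0, s1, s2, s4, s5}  [new]
{s0, s1, s5} --q--> {s0, s1, s5}  [seen]
{s0, s1, s2, s3, s4, s5} --p--> {s0, s1, s2, s3, s4, s5}  [seen]
{s0, s1, s2, s3, s4, s5} --q--> {s0, s1, s2, s3, s4, s5}  [seen]
{s0, s3, s5} --p--> {s0, s1, s2, s3, s4, s5}  [seen]
{s0, s3, s5} --q--> {s0, s1, s2, s4, s5}  [seen]
{s0, s1, s2, s4, s5} --p--> {s0, s1, s2, s3, s4, s5}  [seen]
{s0, s1, s2, s4, s5} --q--> {s0, s1, s3, s5}  [new]
{s0, s1, s3, s5} --p--> {s0, s1, s2, s3, s4, s5}  [seen]
{s0, s1, s3, s5} --q--> {s0, s1, s2, s4, s5}  [seen]
Reachable DFA states: {s0}, {s1, s4, s5}, {s0, s1, s5}, {s0, s1, s2, s3, s4, s5}, {s0, s3, s5}, {s0, s1, s2, s4, s5}, {s0, s1, s3, s5}.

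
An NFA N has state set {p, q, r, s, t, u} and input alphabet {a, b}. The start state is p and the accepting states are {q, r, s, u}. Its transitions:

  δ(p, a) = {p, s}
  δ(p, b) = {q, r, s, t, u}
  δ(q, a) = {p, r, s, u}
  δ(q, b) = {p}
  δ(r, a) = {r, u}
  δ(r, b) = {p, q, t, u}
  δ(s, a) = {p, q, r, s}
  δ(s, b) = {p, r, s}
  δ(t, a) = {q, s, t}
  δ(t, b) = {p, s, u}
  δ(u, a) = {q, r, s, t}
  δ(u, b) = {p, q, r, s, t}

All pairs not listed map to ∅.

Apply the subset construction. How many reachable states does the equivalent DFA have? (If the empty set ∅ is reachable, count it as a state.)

Start state of the DFA: {p}.
{p} --a--> {p, s}  [new]
{p} --b--> {q, r, s, t, u}  [new]
{p, s} --a--> {p, q, r, s}  [new]
{p, s} --b--> {p, q, r, s, t, u}  [new]
{q, r, s, t, u} --a--> {p, q, r, s, t, u}  [seen]
{q, r, s, t, u} --b--> {p, q, r, s, t, u}  [seen]
{p, q, r, s} --a--> {p, q, r, s, u}  [new]
{p, q, r, s} --b--> {p, q, r, s, t, u}  [seen]
{p, q, r, s, t, u} --a--> {p, q, r, s, t, u}  [seen]
{p, q, r, s, t, u} --b--> {p, q, r, s, t, u}  [seen]
{p, q, r, s, u} --a--> {p, q, r, s, t, u}  [seen]
{p, q, r, s, u} --b--> {p, q, r, s, t, u}  [seen]
Reachable DFA states: {p}, {p, s}, {q, r, s, t, u}, {p, q, r, s}, {p, q, r, s, t, u}, {p, q, r, s, u}.

6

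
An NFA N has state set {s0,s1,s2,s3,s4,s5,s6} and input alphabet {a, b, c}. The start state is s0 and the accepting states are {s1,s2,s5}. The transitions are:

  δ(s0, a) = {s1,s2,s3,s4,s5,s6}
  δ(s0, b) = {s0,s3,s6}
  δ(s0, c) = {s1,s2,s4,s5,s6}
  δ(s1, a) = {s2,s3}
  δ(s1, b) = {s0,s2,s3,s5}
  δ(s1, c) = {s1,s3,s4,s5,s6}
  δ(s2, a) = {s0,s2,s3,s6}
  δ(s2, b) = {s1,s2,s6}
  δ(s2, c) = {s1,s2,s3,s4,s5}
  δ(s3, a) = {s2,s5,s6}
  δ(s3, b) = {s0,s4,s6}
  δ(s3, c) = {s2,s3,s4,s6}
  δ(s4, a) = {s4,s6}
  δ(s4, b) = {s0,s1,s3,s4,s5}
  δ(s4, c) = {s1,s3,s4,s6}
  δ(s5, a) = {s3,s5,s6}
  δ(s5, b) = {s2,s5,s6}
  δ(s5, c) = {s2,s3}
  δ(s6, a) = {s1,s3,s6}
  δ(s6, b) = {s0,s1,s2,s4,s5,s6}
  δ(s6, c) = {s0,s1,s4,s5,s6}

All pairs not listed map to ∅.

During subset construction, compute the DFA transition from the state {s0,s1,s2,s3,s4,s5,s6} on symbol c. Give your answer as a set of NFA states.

{s0,s1,s2,s3,s4,s5,s6}

δ(s0,c) = {s1,s2,s4,s5,s6}; δ(s1,c) = {s1,s3,s4,s5,s6}; δ(s2,c) = {s1,s2,s3,s4,s5}; δ(s3,c) = {s2,s3,s4,s6}; δ(s4,c) = {s1,s3,s4,s6}; δ(s5,c) = {s2,s3}; δ(s6,c) = {s0,s1,s4,s5,s6}.
Union: {s0,s1,s2,s3,s4,s5,s6}.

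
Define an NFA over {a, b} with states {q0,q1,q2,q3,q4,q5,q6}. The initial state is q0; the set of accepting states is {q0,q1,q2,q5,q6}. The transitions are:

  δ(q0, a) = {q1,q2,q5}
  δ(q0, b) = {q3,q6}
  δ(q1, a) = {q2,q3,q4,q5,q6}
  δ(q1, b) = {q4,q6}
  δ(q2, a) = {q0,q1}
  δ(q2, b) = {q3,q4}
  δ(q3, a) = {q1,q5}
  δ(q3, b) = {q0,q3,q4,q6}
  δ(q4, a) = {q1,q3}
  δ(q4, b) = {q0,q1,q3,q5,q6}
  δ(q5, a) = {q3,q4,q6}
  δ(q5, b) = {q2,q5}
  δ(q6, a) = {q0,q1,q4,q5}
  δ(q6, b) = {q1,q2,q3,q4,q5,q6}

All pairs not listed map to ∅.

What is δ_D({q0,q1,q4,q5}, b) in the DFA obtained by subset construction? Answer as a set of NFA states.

δ(q0,b) = {q3,q6}; δ(q1,b) = {q4,q6}; δ(q4,b) = {q0,q1,q3,q5,q6}; δ(q5,b) = {q2,q5}.
Union: {q0,q1,q2,q3,q4,q5,q6}.

{q0,q1,q2,q3,q4,q5,q6}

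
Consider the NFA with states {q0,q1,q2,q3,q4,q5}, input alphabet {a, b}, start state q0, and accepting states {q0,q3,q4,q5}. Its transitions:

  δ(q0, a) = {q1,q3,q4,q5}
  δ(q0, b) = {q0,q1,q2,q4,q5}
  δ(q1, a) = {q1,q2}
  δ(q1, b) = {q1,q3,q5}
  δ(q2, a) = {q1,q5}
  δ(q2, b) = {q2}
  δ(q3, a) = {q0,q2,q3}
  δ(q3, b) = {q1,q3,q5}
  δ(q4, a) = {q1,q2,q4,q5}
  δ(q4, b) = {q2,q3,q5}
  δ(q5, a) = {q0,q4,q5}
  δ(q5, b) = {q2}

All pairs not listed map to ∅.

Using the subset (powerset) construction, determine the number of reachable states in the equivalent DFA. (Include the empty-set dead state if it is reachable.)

5

Start state of the DFA: {q0}.
{q0} --a--> {q1,q3,q4,q5}  [new]
{q0} --b--> {q0,q1,q2,q4,q5}  [new]
{q1,q3,q4,q5} --a--> {q0,q1,q2,q3,q4,q5}  [new]
{q1,q3,q4,q5} --b--> {q1,q2,q3,q5}  [new]
{q0,q1,q2,q4,q5} --a--> {q0,q1,q2,q3,q4,q5}  [seen]
{q0,q1,q2,q4,q5} --b--> {q0,q1,q2,q3,q4,q5}  [seen]
{q0,q1,q2,q3,q4,q5} --a--> {q0,q1,q2,q3,q4,q5}  [seen]
{q0,q1,q2,q3,q4,q5} --b--> {q0,q1,q2,q3,q4,q5}  [seen]
{q1,q2,q3,q5} --a--> {q0,q1,q2,q3,q4,q5}  [seen]
{q1,q2,q3,q5} --b--> {q1,q2,q3,q5}  [seen]
Reachable DFA states: {q0}, {q1,q3,q4,q5}, {q0,q1,q2,q4,q5}, {q0,q1,q2,q3,q4,q5}, {q1,q2,q3,q5}.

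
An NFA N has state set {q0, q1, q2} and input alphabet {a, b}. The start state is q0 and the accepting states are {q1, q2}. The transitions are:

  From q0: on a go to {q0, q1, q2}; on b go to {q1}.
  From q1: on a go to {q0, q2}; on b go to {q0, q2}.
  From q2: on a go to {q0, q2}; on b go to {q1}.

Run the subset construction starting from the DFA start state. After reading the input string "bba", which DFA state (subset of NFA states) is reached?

Start: {q0}.
δ(q0,b) = {q1}.
Union: {q1}.
After b: {q1}.
δ(q1,b) = {q0, q2}.
Union: {q0, q2}.
After b: {q0, q2}.
δ(q0,a) = {q0, q1, q2}; δ(q2,a) = {q0, q2}.
Union: {q0, q1, q2}.
After a: {q0, q1, q2}.

{q0, q1, q2}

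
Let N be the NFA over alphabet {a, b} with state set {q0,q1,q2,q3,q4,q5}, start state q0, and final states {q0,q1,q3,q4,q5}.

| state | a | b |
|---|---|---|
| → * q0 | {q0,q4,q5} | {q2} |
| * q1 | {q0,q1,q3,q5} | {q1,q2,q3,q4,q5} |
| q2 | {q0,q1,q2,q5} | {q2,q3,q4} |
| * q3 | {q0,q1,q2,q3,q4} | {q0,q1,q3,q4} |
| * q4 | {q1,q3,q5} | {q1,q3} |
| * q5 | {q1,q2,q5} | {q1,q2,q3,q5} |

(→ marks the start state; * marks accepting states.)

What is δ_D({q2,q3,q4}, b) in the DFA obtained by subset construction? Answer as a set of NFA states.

δ(q2,b) = {q2,q3,q4}; δ(q3,b) = {q0,q1,q3,q4}; δ(q4,b) = {q1,q3}.
Union: {q0,q1,q2,q3,q4}.

{q0,q1,q2,q3,q4}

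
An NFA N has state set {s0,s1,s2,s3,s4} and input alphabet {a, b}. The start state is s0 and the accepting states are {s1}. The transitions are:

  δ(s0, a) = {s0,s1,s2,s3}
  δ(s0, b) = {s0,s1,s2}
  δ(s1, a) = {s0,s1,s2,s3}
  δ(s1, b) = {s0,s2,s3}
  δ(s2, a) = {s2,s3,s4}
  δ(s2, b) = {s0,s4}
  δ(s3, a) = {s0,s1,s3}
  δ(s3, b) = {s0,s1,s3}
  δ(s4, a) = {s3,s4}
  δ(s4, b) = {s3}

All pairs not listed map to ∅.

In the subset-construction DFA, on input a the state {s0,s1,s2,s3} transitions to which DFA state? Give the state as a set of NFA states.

δ(s0,a) = {s0,s1,s2,s3}; δ(s1,a) = {s0,s1,s2,s3}; δ(s2,a) = {s2,s3,s4}; δ(s3,a) = {s0,s1,s3}.
Union: {s0,s1,s2,s3,s4}.

{s0,s1,s2,s3,s4}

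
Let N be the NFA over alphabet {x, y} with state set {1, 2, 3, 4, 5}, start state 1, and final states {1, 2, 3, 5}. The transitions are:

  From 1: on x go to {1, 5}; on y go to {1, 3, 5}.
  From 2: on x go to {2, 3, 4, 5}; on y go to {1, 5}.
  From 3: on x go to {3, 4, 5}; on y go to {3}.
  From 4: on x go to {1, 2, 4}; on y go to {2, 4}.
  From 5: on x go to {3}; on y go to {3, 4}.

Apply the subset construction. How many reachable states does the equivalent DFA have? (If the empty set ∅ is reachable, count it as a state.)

5

Start state of the DFA: {1}.
{1} --x--> {1, 5}  [new]
{1} --y--> {1, 3, 5}  [new]
{1, 5} --x--> {1, 3, 5}  [seen]
{1, 5} --y--> {1, 3, 4, 5}  [new]
{1, 3, 5} --x--> {1, 3, 4, 5}  [seen]
{1, 3, 5} --y--> {1, 3, 4, 5}  [seen]
{1, 3, 4, 5} --x--> {1, 2, 3, 4, 5}  [new]
{1, 3, 4, 5} --y--> {1, 2, 3, 4, 5}  [seen]
{1, 2, 3, 4, 5} --x--> {1, 2, 3, 4, 5}  [seen]
{1, 2, 3, 4, 5} --y--> {1, 2, 3, 4, 5}  [seen]
Reachable DFA states: {1}, {1, 5}, {1, 3, 5}, {1, 3, 4, 5}, {1, 2, 3, 4, 5}.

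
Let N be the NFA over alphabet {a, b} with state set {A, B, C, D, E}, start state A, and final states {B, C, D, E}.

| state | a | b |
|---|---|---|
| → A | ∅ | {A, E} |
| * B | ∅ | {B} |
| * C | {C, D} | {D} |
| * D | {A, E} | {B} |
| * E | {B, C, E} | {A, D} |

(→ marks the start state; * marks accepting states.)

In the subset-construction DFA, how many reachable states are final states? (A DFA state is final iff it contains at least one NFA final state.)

Start state of the DFA: {A}.
{A} --a--> ∅  [new]
{A} --b--> {A, E}  [new]
∅ --a--> ∅  [seen]
∅ --b--> ∅  [seen]
{A, E} --a--> {B, C, E}  [new]
{A, E} --b--> {A, D, E}  [new]
{B, C, E} --a--> {B, C, D, E}  [new]
{B, C, E} --b--> {A, B, D}  [new]
{A, D, E} --a--> {A, B, C, E}  [new]
{A, D, E} --b--> {A, B, D, E}  [new]
{B, C, D, E} --a--> {A, B, C, D, E}  [new]
{B, C, D, E} --b--> {A, B, D}  [seen]
{A, B, D} --a--> {A, E}  [seen]
{A, B, D} --b--> {A, B, E}  [new]
{A, B, C, E} --a--> {B, C, D, E}  [seen]
{A, B, C, E} --b--> {A, B, D, E}  [seen]
{A, B, D, E} --a--> {A, B, C, E}  [seen]
{A, B, D, E} --b--> {A, B, D, E}  [seen]
{A, B, C, D, E} --a--> {A, B, C, D, E}  [seen]
{A, B, C, D, E} --b--> {A, B, D, E}  [seen]
{A, B, E} --a--> {B, C, E}  [seen]
{A, B, E} --b--> {A, B, D, E}  [seen]
Reachable DFA states: {A}, ∅, {A, E}, {B, C, E}, {A, D, E}, {B, C, D, E}, {A, B, D}, {A, B, C, E}, {A, B, D, E}, {A, B, C, D, E}, {A, B, E}.
Accepting DFA states (contain an NFA accepting state): {A, E}, {B, C, E}, {A, D, E}, {B, C, D, E}, {A, B, D}, {A, B, C, E}, {A, B, D, E}, {A, B, C, D, E}, {A, B, E}.

9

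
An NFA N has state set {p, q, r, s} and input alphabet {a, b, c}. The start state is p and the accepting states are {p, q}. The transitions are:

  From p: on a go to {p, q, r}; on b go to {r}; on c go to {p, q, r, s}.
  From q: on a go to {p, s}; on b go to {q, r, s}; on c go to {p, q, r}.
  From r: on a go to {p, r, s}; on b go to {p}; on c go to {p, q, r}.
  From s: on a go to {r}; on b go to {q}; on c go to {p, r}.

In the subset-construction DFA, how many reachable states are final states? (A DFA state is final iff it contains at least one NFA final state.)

4

Start state of the DFA: {p}.
{p} --a--> {p, q, r}  [new]
{p} --b--> {r}  [new]
{p} --c--> {p, q, r, s}  [new]
{p, q, r} --a--> {p, q, r, s}  [seen]
{p, q, r} --b--> {p, q, r, s}  [seen]
{p, q, r} --c--> {p, q, r, s}  [seen]
{r} --a--> {p, r, s}  [new]
{r} --b--> {p}  [seen]
{r} --c--> {p, q, r}  [seen]
{p, q, r, s} --a--> {p, q, r, s}  [seen]
{p, q, r, s} --b--> {p, q, r, s}  [seen]
{p, q, r, s} --c--> {p, q, r, s}  [seen]
{p, r, s} --a--> {p, q, r, s}  [seen]
{p, r, s} --b--> {p, q, r}  [seen]
{p, r, s} --c--> {p, q, r, s}  [seen]
Reachable DFA states: {p}, {p, q, r}, {r}, {p, q, r, s}, {p, r, s}.
Accepting DFA states (contain an NFA accepting state): {p}, {p, q, r}, {p, q, r, s}, {p, r, s}.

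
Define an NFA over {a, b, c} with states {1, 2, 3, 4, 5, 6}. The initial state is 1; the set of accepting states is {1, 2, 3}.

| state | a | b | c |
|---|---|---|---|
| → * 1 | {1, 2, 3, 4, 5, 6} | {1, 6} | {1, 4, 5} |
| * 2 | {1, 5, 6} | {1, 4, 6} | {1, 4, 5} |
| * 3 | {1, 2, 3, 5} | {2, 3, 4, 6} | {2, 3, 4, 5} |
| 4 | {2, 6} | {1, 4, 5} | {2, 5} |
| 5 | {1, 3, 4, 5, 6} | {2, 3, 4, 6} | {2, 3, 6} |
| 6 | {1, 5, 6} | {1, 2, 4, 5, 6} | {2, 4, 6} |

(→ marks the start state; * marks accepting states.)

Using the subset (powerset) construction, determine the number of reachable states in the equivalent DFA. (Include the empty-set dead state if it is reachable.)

Start state of the DFA: {1}.
{1} --a--> {1, 2, 3, 4, 5, 6}  [new]
{1} --b--> {1, 6}  [new]
{1} --c--> {1, 4, 5}  [new]
{1, 2, 3, 4, 5, 6} --a--> {1, 2, 3, 4, 5, 6}  [seen]
{1, 2, 3, 4, 5, 6} --b--> {1, 2, 3, 4, 5, 6}  [seen]
{1, 2, 3, 4, 5, 6} --c--> {1, 2, 3, 4, 5, 6}  [seen]
{1, 6} --a--> {1, 2, 3, 4, 5, 6}  [seen]
{1, 6} --b--> {1, 2, 4, 5, 6}  [new]
{1, 6} --c--> {1, 2, 4, 5, 6}  [seen]
{1, 4, 5} --a--> {1, 2, 3, 4, 5, 6}  [seen]
{1, 4, 5} --b--> {1, 2, 3, 4, 5, 6}  [seen]
{1, 4, 5} --c--> {1, 2, 3, 4, 5, 6}  [seen]
{1, 2, 4, 5, 6} --a--> {1, 2, 3, 4, 5, 6}  [seen]
{1, 2, 4, 5, 6} --b--> {1, 2, 3, 4, 5, 6}  [seen]
{1, 2, 4, 5, 6} --c--> {1, 2, 3, 4, 5, 6}  [seen]
Reachable DFA states: {1}, {1, 2, 3, 4, 5, 6}, {1, 6}, {1, 4, 5}, {1, 2, 4, 5, 6}.

5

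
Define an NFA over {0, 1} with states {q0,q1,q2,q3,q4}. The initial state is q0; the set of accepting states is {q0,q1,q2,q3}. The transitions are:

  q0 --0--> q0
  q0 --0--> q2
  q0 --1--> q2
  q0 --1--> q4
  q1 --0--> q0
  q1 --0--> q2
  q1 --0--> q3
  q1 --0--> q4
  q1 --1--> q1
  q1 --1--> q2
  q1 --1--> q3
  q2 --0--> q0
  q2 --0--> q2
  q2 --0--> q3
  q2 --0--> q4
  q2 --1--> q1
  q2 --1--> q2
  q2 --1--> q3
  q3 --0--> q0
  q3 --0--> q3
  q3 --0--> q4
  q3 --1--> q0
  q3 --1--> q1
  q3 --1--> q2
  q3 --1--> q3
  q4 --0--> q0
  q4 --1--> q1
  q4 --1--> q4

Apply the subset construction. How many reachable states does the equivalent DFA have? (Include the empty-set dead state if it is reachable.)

Start state of the DFA: {q0}.
{q0} --0--> {q0,q2}  [new]
{q0} --1--> {q2,q4}  [new]
{q0,q2} --0--> {q0,q2,q3,q4}  [new]
{q0,q2} --1--> {q1,q2,q3,q4}  [new]
{q2,q4} --0--> {q0,q2,q3,q4}  [seen]
{q2,q4} --1--> {q1,q2,q3,q4}  [seen]
{q0,q2,q3,q4} --0--> {q0,q2,q3,q4}  [seen]
{q0,q2,q3,q4} --1--> {q0,q1,q2,q3,q4}  [new]
{q1,q2,q3,q4} --0--> {q0,q2,q3,q4}  [seen]
{q1,q2,q3,q4} --1--> {q0,q1,q2,q3,q4}  [seen]
{q0,q1,q2,q3,q4} --0--> {q0,q2,q3,q4}  [seen]
{q0,q1,q2,q3,q4} --1--> {q0,q1,q2,q3,q4}  [seen]
Reachable DFA states: {q0}, {q0,q2}, {q2,q4}, {q0,q2,q3,q4}, {q1,q2,q3,q4}, {q0,q1,q2,q3,q4}.

6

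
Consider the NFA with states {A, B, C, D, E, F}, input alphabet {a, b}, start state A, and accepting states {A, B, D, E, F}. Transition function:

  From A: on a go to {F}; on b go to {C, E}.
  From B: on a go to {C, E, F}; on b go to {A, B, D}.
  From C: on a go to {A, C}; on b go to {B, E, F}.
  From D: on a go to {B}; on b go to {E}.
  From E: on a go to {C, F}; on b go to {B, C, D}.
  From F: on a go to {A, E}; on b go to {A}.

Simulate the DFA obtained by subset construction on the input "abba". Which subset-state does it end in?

{A, C, F}

Start: {A}.
δ(A,a) = {F}.
Union: {F}.
After a: {F}.
δ(F,b) = {A}.
Union: {A}.
After b: {A}.
δ(A,b) = {C, E}.
Union: {C, E}.
After b: {C, E}.
δ(C,a) = {A, C}; δ(E,a) = {C, F}.
Union: {A, C, F}.
After a: {A, C, F}.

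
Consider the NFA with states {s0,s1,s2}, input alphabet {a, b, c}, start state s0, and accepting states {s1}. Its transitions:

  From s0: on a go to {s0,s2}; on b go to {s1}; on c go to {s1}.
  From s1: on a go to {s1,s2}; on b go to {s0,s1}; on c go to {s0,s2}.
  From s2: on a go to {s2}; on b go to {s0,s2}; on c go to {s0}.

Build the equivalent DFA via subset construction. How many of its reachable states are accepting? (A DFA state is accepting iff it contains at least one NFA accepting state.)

4

Start state of the DFA: {s0}.
{s0} --a--> {s0,s2}  [new]
{s0} --b--> {s1}  [new]
{s0} --c--> {s1}  [seen]
{s0,s2} --a--> {s0,s2}  [seen]
{s0,s2} --b--> {s0,s1,s2}  [new]
{s0,s2} --c--> {s0,s1}  [new]
{s1} --a--> {s1,s2}  [new]
{s1} --b--> {s0,s1}  [seen]
{s1} --c--> {s0,s2}  [seen]
{s0,s1,s2} --a--> {s0,s1,s2}  [seen]
{s0,s1,s2} --b--> {s0,s1,s2}  [seen]
{s0,s1,s2} --c--> {s0,s1,s2}  [seen]
{s0,s1} --a--> {s0,s1,s2}  [seen]
{s0,s1} --b--> {s0,s1}  [seen]
{s0,s1} --c--> {s0,s1,s2}  [seen]
{s1,s2} --a--> {s1,s2}  [seen]
{s1,s2} --b--> {s0,s1,s2}  [seen]
{s1,s2} --c--> {s0,s2}  [seen]
Reachable DFA states: {s0}, {s0,s2}, {s1}, {s0,s1,s2}, {s0,s1}, {s1,s2}.
Accepting DFA states (contain an NFA accepting state): {s1}, {s0,s1,s2}, {s0,s1}, {s1,s2}.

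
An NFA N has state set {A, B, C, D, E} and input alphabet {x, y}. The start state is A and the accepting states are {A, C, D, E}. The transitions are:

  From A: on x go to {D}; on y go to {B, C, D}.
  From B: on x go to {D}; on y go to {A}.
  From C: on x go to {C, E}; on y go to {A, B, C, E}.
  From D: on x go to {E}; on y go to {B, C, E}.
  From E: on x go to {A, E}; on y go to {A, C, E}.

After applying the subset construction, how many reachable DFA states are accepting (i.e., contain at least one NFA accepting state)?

12

Start state of the DFA: {A}.
{A} --x--> {D}  [new]
{A} --y--> {B, C, D}  [new]
{D} --x--> {E}  [new]
{D} --y--> {B, C, E}  [new]
{B, C, D} --x--> {C, D, E}  [new]
{B, C, D} --y--> {A, B, C, E}  [new]
{E} --x--> {A, E}  [new]
{E} --y--> {A, C, E}  [new]
{B, C, E} --x--> {A, C, D, E}  [new]
{B, C, E} --y--> {A, B, C, E}  [seen]
{C, D, E} --x--> {A, C, E}  [seen]
{C, D, E} --y--> {A, B, C, E}  [seen]
{A, B, C, E} --x--> {A, C, D, E}  [seen]
{A, B, C, E} --y--> {A, B, C, D, E}  [new]
{A, E} --x--> {A, D, E}  [new]
{A, E} --y--> {A, B, C, D, E}  [seen]
{A, C, E} --x--> {A, C, D, E}  [seen]
{A, C, E} --y--> {A, B, C, D, E}  [seen]
{A, C, D, E} --x--> {A, C, D, E}  [seen]
{A, C, D, E} --y--> {A, B, C, D, E}  [seen]
{A, B, C, D, E} --x--> {A, C, D, E}  [seen]
{A, B, C, D, E} --y--> {A, B, C, D, E}  [seen]
{A, D, E} --x--> {A, D, E}  [seen]
{A, D, E} --y--> {A, B, C, D, E}  [seen]
Reachable DFA states: {A}, {D}, {B, C, D}, {E}, {B, C, E}, {C, D, E}, {A, B, C, E}, {A, E}, {A, C, E}, {A, C, D, E}, {A, B, C, D, E}, {A, D, E}.
Accepting DFA states (contain an NFA accepting state): {A}, {D}, {B, C, D}, {E}, {B, C, E}, {C, D, E}, {A, B, C, E}, {A, E}, {A, C, E}, {A, C, D, E}, {A, B, C, D, E}, {A, D, E}.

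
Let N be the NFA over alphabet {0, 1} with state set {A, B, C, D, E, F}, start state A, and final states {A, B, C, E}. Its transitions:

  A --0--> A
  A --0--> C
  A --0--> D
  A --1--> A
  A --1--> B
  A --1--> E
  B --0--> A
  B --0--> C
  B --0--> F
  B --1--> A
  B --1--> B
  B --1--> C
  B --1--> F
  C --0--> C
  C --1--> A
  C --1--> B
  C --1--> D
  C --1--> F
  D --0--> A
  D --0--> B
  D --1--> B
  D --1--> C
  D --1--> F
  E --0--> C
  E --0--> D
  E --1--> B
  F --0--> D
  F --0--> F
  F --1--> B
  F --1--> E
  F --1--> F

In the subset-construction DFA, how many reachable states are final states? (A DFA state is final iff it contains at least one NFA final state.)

Start state of the DFA: {A}.
{A} --0--> {A, C, D}  [new]
{A} --1--> {A, B, E}  [new]
{A, C, D} --0--> {A, B, C, D}  [new]
{A, C, D} --1--> {A, B, C, D, E, F}  [new]
{A, B, E} --0--> {A, C, D, F}  [new]
{A, B, E} --1--> {A, B, C, E, F}  [new]
{A, B, C, D} --0--> {A, B, C, D, F}  [new]
{A, B, C, D} --1--> {A, B, C, D, E, F}  [seen]
{A, B, C, D, E, F} --0--> {A, B, C, D, F}  [seen]
{A, B, C, D, E, F} --1--> {A, B, C, D, E, F}  [seen]
{A, C, D, F} --0--> {A, B, C, D, F}  [seen]
{A, C, D, F} --1--> {A, B, C, D, E, F}  [seen]
{A, B, C, E, F} --0--> {A, C, D, F}  [seen]
{A, B, C, E, F} --1--> {A, B, C, D, E, F}  [seen]
{A, B, C, D, F} --0--> {A, B, C, D, F}  [seen]
{A, B, C, D, F} --1--> {A, B, C, D, E, F}  [seen]
Reachable DFA states: {A}, {A, C, D}, {A, B, E}, {A, B, C, D}, {A, B, C, D, E, F}, {A, C, D, F}, {A, B, C, E, F}, {A, B, C, D, F}.
Accepting DFA states (contain an NFA accepting state): {A}, {A, C, D}, {A, B, E}, {A, B, C, D}, {A, B, C, D, E, F}, {A, C, D, F}, {A, B, C, E, F}, {A, B, C, D, F}.

8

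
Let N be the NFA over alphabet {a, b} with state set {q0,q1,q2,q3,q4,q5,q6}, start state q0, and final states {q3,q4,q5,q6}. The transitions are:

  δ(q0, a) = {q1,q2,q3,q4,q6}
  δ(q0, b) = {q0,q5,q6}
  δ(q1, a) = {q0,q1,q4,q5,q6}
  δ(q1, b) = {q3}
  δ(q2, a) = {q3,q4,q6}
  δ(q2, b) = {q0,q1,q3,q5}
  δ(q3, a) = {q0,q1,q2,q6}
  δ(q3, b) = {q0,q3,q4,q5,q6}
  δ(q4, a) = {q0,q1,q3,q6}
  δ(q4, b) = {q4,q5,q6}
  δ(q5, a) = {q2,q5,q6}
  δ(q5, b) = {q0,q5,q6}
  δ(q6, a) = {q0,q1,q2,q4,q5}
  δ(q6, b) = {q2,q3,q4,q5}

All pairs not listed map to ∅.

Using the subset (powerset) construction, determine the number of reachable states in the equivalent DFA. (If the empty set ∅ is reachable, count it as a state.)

5

Start state of the DFA: {q0}.
{q0} --a--> {q1,q2,q3,q4,q6}  [new]
{q0} --b--> {q0,q5,q6}  [new]
{q1,q2,q3,q4,q6} --a--> {q0,q1,q2,q3,q4,q5,q6}  [new]
{q1,q2,q3,q4,q6} --b--> {q0,q1,q2,q3,q4,q5,q6}  [seen]
{q0,q5,q6} --a--> {q0,q1,q2,q3,q4,q5,q6}  [seen]
{q0,q5,q6} --b--> {q0,q2,q3,q4,q5,q6}  [new]
{q0,q1,q2,q3,q4,q5,q6} --a--> {q0,q1,q2,q3,q4,q5,q6}  [seen]
{q0,q1,q2,q3,q4,q5,q6} --b--> {q0,q1,q2,q3,q4,q5,q6}  [seen]
{q0,q2,q3,q4,q5,q6} --a--> {q0,q1,q2,q3,q4,q5,q6}  [seen]
{q0,q2,q3,q4,q5,q6} --b--> {q0,q1,q2,q3,q4,q5,q6}  [seen]
Reachable DFA states: {q0}, {q1,q2,q3,q4,q6}, {q0,q5,q6}, {q0,q1,q2,q3,q4,q5,q6}, {q0,q2,q3,q4,q5,q6}.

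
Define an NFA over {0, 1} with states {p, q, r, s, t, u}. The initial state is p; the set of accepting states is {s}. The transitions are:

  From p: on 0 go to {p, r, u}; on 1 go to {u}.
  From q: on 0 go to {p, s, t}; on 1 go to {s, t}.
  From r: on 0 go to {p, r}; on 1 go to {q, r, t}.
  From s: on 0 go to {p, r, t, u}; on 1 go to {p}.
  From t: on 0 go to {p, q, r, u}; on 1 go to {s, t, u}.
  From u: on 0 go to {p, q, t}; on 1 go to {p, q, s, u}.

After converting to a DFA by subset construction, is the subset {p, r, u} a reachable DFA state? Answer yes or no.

Start state of the DFA: {p}.
{p} --0--> {p, r, u}  [new]
{p} --1--> {u}  [new]
{p, r, u} --0--> {p, q, r, t, u}  [new]
{p, r, u} --1--> {p, q, r, s, t, u}  [new]
{u} --0--> {p, q, t}  [new]
{u} --1--> {p, q, s, u}  [new]
{p, q, r, t, u} --0--> {p, q, r, s, t, u}  [seen]
{p, q, r, t, u} --1--> {p, q, r, s, t, u}  [seen]
{p, q, r, s, t, u} --0--> {p, q, r, s, t, u}  [seen]
{p, q, r, s, t, u} --1--> {p, q, r, s, t, u}  [seen]
{p, q, t} --0--> {p, q, r, s, t, u}  [seen]
{p, q, t} --1--> {s, t, u}  [new]
{p, q, s, u} --0--> {p, q, r, s, t, u}  [seen]
{p, q, s, u} --1--> {p, q, s, t, u}  [new]
{s, t, u} --0--> {p, q, r, t, u}  [seen]
{s, t, u} --1--> {p, q, s, t, u}  [seen]
{p, q, s, t, u} --0--> {p, q, r, s, t, u}  [seen]
{p, q, s, t, u} --1--> {p, q, s, t, u}  [seen]
Reachable DFA states: {p}, {p, r, u}, {u}, {p, q, r, t, u}, {p, q, r, s, t, u}, {p, q, t}, {p, q, s, u}, {s, t, u}, {p, q, s, t, u}.
{p, r, u} is among them.

yes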